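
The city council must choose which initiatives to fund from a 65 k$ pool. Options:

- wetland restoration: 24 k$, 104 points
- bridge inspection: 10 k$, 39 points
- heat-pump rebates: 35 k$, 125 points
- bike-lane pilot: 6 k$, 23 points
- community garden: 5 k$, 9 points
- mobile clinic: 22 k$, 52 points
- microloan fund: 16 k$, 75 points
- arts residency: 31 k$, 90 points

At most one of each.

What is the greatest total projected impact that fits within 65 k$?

Greedy by ratio would take wetland restoration + bridge inspection + bike-lane pilot + community garden + microloan fund: 61 k$ used, total 250.
Dropping bridge inspection and community garden and microloan fund frees 31 k$; slotting in heat-pump rebates (35 k$) lifts the total to 252 at 65 k$.
No other feasible combination exceeds 252.

252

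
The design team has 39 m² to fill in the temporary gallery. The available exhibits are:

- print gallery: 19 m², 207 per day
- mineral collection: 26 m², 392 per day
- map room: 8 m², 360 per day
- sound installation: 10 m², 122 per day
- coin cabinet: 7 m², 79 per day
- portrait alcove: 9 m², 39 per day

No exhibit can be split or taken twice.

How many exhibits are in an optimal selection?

The maximum expected visitors within 39 m² is 752.
mineral collection + map room hits 752 at 34 m².
Every optimal selection uses 2 exhibits.

2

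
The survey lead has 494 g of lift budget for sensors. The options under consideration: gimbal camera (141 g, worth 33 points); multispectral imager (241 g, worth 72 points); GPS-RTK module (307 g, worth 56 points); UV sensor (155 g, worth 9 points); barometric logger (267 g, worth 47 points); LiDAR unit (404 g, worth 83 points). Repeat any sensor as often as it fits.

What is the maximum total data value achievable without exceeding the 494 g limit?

144

Ranking by ratio (data value/g): multispectral imager 0.30, gimbal camera 0.23, LiDAR unit 0.21.
Best packing: 2×multispectral imager — 482 g, 144 total.
The spare 12 g is too small for any remaining sensor, and no exchange beats 144.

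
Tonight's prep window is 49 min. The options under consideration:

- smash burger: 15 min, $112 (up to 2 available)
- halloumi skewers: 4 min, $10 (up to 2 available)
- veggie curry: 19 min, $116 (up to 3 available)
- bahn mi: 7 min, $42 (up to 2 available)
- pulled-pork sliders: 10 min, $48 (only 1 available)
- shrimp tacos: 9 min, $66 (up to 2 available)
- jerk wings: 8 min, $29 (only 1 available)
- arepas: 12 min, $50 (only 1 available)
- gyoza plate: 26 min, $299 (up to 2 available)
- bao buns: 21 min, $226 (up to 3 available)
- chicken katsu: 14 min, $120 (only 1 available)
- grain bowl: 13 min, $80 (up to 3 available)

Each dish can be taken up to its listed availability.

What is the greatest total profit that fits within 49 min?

525

Best packing: gyoza plate + bao buns — 47 min, 525 total.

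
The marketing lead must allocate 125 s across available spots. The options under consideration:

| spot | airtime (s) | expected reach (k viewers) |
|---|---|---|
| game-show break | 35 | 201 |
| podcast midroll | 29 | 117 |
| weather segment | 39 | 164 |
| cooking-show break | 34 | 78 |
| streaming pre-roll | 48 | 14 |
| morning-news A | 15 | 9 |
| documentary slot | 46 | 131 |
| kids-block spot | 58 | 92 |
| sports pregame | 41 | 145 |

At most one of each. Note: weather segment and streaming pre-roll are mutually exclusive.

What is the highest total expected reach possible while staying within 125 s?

Taking the top-ratio spots first gives game-show break + podcast midroll + weather segment + morning-news A for 491 (118 s).
Dropping podcast midroll and morning-news A frees 44 s; slotting in sports pregame (41 s) lifts the total to 510 at 115 s.
An exhaustive check of the 512 subsets confirms 510.

510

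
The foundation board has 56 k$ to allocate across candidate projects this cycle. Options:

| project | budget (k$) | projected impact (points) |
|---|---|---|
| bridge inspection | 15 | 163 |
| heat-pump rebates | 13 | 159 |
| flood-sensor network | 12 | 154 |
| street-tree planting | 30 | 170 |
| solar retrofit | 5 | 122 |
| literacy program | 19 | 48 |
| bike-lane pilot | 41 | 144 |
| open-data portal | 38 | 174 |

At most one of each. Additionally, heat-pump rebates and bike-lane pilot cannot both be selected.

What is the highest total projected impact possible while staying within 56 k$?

Density check — solar retrofit 24.40, flood-sensor network 12.83, heat-pump rebates 12.23, bridge inspection 10.87 are the best per k$.
Best packing: bridge inspection + heat-pump rebates + flood-sensor network + solar retrofit — 45 k$, 598 total.

598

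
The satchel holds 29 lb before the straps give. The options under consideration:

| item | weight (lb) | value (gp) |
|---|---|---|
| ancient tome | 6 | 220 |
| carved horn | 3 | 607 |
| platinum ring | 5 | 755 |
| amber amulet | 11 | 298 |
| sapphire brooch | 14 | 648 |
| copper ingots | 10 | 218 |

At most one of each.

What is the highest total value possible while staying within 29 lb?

2230

By value per lb: carved horn 202.33, platinum ring 151.00, sapphire brooch 46.29 lead.
Best packing: ancient tome + carved horn + platinum ring + sapphire brooch — 28 lb, 2230 total.
Runner-up carved horn + platinum ring + sapphire brooch tops out at 2010.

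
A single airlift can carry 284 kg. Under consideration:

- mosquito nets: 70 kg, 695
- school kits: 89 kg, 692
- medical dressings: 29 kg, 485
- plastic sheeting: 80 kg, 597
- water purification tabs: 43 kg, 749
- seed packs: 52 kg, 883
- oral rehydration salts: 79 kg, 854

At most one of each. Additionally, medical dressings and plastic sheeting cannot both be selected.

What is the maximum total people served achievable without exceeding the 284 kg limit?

The ratio ordering already packs tightly: mosquito nets + medical dressings + water purification tabs + seed packs + oral rehydration salts, 273 kg, 3666.
Nothing else feasible within 284 kg beats 3666.

3666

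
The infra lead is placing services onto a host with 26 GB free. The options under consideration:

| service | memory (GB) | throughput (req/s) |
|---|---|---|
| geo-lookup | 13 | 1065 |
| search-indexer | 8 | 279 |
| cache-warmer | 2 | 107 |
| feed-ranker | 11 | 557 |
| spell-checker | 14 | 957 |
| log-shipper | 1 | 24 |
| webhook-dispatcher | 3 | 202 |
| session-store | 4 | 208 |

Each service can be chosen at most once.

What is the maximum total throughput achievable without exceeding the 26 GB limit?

Ranking by ratio (throughput/GB): geo-lookup 81.92, spell-checker 68.36, webhook-dispatcher 67.33.
Filling by ratio: geo-lookup + cache-warmer + log-shipper + webhook-dispatcher + session-store for 1606, with 3 GB left unused.
The 8 GB tied up in log-shipper and webhook-dispatcher and session-store is better spent on feed-ranker — total rises to 1729 (26 GB).

1729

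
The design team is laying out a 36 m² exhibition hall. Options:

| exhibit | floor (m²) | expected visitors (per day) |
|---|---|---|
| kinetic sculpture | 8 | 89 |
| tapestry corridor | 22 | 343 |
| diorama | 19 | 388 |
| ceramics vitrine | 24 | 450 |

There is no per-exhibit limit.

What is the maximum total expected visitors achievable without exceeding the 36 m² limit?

2×kinetic sculpture + diorama uses 35 of the 36 m² and totals 566.
No other feasible combination exceeds 566.

566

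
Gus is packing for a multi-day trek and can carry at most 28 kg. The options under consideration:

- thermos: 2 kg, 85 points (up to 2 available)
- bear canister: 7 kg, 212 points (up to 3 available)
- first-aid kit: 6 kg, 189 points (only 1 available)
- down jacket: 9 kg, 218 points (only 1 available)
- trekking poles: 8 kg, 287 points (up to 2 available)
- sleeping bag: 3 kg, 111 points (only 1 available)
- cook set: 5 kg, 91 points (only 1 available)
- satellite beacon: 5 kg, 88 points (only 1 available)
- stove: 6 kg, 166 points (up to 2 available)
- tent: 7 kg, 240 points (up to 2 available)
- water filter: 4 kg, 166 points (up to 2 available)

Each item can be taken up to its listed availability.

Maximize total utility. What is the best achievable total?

Taking the top-ratio items first gives 2×thermos + trekking poles + sleeping bag + cook set + 2×water filter for 991 (28 kg).
Replace sleeping bag and cook set with trekking poles: the trade gains 85 net, giving 1076 at 28 kg.
Every other selection either busts 28 kg or exceeds an availability limit or fails to beat 1076.

1076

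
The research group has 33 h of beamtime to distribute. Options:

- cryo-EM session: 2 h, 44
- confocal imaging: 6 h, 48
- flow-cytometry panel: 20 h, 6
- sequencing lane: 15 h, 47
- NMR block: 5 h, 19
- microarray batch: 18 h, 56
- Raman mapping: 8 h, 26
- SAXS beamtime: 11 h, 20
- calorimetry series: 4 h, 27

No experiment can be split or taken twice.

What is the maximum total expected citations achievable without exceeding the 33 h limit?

A density-first pass picks cryo-EM session + confocal imaging + NMR block + Raman mapping + calorimetry series — 164 at 25 h.
The 8 h tied up in Raman mapping is better spent on sequencing lane — total rises to 185 (32 h).

185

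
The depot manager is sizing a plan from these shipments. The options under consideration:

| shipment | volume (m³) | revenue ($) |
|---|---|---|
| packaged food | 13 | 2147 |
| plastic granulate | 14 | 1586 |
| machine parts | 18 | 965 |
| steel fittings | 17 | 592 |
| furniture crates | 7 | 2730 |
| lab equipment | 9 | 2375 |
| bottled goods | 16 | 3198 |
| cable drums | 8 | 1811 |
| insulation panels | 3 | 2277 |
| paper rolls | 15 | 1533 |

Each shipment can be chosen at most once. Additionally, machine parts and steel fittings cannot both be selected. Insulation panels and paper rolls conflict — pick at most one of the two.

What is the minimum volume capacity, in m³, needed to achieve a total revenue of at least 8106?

26

Look for the lowest-volume combination reaching 8106.
Taking furniture crates + bottled goods + insulation panels gives 8205 (≥ 8106) for 26 m³.
Any bundle with less than 26 m³ falls short of 8106.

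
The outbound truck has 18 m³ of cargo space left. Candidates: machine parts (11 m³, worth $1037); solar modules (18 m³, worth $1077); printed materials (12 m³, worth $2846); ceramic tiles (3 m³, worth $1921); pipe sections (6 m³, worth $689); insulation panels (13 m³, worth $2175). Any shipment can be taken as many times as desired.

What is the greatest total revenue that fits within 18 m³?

11526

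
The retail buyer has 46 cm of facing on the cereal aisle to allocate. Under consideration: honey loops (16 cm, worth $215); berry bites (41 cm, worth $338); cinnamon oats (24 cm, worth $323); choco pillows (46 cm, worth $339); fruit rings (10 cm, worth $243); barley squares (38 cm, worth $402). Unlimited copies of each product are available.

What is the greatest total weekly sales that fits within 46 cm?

972

By weekly sales per cm: fruit rings 24.30, cinnamon oats 13.46, honey loops 13.44 lead.
Taking 4×fruit rings: 40 cm used, 972 in weekly sales.
That's the maximum — no swap from here does better than 972.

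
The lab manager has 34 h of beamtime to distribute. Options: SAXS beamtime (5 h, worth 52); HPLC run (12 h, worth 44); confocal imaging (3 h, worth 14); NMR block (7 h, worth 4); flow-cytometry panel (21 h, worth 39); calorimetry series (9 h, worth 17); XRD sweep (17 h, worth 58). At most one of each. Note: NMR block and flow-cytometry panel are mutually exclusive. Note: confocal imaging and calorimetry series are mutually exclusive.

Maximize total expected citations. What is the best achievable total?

154

Taking SAXS beamtime + HPLC run + XRD sweep: 34 h used, 154 in expected citations.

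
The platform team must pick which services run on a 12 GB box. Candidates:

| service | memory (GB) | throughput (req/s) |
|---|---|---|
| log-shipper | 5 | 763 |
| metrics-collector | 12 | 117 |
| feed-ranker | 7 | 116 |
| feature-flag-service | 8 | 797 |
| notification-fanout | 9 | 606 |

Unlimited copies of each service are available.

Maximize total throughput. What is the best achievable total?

1526

The ratio ordering already packs tightly: 2×log-shipper, 10 GB, 1526.
Every other selection either busts 12 GB or fails to beat 1526.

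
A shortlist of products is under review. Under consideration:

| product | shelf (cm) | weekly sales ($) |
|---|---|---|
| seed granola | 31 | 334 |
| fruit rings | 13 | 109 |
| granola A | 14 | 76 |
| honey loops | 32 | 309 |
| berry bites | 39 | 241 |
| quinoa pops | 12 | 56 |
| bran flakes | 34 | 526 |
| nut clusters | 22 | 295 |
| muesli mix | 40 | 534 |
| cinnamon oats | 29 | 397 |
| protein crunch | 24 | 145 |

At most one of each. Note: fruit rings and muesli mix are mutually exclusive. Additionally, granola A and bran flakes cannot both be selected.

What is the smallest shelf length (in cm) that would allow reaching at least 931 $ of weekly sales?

69

Minimise cm subject to total weekly sales ≥ 931.
muesli mix + cinnamon oats: 931 weekly sales at 69 cm.
Any bundle with less than 69 cm falls short of 931.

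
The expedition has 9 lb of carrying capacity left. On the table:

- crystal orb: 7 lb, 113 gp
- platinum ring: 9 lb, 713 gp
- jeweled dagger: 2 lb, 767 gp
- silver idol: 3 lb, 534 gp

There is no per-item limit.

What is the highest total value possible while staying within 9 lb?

3068

Density check — jeweled dagger 383.50, silver idol 178.00, platinum ring 79.22, crystal orb 16.14 are the best per lb.
4×jeweled dagger uses 8 of the 9 lb and totals 3068.
That's the maximum — no swap from here does better than 3068.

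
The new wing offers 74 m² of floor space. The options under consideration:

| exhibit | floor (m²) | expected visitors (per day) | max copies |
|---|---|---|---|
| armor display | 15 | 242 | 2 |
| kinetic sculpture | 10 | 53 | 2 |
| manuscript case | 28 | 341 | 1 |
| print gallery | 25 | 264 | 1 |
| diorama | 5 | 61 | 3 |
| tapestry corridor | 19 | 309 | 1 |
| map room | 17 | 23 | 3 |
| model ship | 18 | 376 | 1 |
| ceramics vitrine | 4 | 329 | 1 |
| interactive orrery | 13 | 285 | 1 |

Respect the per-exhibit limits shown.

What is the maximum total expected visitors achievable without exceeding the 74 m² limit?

1602

Ranking by ratio (expected visitors/m²): ceramics vitrine 82.25, interactive orrery 21.92, model ship 20.89, tapestry corridor 16.26.
The ratio ordering already packs tightly: armor display + diorama + tapestry corridor + model ship + ceramics vitrine + interactive orrery, 74 m², 1602.
No other feasible combination exceeds 1602.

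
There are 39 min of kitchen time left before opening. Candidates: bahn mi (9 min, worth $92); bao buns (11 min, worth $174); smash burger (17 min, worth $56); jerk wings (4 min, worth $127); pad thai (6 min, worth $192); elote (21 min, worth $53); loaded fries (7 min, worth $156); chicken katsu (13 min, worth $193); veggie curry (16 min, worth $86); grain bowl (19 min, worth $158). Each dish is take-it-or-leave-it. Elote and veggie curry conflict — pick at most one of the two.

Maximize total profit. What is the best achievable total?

760

By profit per min: pad thai 32.00, jerk wings 31.75, loaded fries 22.29, bao buns 15.82 lead.
Taking the top-ratio dishes first gives bahn mi + bao buns + jerk wings + pad thai + loaded fries for 741 (37 min).
Replace bao buns with chicken katsu: the trade gains 19 net, giving 760 at 39 min.
Nothing else feasible within 39 min beats 760.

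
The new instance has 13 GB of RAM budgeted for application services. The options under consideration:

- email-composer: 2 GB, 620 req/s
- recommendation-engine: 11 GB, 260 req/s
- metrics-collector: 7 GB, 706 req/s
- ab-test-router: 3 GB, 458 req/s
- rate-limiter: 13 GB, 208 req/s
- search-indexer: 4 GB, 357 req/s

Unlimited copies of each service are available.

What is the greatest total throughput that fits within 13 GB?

The ratio ordering already packs tightly: 6×email-composer, 12 GB, 3720.

3720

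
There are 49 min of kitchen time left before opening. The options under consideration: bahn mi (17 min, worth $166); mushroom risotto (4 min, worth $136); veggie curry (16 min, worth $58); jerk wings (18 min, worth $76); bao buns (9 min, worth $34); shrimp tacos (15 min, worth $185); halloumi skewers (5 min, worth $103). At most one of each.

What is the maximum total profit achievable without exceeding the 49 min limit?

590

The ratio ordering already packs tightly: bahn mi + mushroom risotto + shrimp tacos + halloumi skewers, 41 min, 590.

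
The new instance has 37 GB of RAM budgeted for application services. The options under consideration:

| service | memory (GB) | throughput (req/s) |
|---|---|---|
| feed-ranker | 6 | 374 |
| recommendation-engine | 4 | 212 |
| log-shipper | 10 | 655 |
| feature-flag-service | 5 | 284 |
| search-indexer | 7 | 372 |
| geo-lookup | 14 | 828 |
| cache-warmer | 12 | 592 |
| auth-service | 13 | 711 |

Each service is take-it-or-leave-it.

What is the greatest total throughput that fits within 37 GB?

2229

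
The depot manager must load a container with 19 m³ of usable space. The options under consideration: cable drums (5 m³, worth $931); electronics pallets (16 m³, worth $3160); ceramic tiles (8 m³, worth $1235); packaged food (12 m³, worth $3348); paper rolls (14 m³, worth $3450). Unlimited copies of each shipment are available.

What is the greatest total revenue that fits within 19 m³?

4381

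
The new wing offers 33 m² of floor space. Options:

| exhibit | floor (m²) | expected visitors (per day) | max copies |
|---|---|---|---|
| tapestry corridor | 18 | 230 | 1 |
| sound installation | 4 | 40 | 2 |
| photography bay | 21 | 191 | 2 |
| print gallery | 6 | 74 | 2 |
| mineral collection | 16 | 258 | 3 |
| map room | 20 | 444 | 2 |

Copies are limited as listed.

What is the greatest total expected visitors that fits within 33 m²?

592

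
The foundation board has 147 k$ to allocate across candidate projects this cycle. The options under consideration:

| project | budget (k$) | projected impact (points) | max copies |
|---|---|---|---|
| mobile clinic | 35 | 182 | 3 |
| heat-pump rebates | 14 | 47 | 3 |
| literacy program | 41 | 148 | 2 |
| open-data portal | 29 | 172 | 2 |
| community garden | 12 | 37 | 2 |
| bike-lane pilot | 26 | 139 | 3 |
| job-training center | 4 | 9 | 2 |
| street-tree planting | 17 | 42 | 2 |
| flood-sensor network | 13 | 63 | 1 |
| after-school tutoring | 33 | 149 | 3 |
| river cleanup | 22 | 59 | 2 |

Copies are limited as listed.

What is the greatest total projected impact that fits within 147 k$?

Filling by ratio: 2×open-data portal + 3×bike-lane pilot + 2×job-training center for 779, with 3 k$ left unused.
Dropping bike-lane pilot and 2×job-training center frees 34 k$; slotting in mobile clinic (35 k$) lifts the total to 804 at 145 k$.
Every other selection either busts 147 k$ or exceeds an availability limit or fails to beat 804.

804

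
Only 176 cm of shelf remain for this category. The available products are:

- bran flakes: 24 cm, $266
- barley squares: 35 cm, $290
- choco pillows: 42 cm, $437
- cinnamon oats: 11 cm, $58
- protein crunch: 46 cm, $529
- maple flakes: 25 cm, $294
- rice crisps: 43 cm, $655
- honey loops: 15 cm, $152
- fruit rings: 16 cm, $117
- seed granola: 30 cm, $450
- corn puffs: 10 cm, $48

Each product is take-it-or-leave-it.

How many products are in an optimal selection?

Best achievable weekly sales is 2223.
choco pillows + protein crunch + rice crisps + honey loops + seed granola hits 2223 at 176 cm.
All optima have 5 products.

5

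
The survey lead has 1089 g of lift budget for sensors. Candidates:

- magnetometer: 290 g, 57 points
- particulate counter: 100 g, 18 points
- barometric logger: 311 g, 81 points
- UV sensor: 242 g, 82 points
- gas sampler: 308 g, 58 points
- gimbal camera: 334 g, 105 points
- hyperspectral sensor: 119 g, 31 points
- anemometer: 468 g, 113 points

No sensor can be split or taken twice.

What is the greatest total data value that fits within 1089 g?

The ratio heuristic lands on barometric logger + UV sensor + gimbal camera + hyperspectral sensor (299) but leaves 83 g idle.
Replace barometric logger and hyperspectral sensor with anemometer: the trade gains 1 net, giving 300 at 1044 g.
The closest alternative, barometric logger + UV sensor + gimbal camera + hyperspectral sensor, reaches only 299.

300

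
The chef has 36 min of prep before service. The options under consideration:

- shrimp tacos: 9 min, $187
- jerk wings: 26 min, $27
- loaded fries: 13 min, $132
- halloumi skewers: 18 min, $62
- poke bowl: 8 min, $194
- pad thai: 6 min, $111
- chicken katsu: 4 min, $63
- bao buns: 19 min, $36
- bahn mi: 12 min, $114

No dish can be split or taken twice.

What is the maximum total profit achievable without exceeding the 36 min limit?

By profit per min: poke bowl 24.25, shrimp tacos 20.78, pad thai 18.50, chicken katsu 15.75 lead.
The ratio heuristic lands on shrimp tacos + poke bowl + pad thai + chicken katsu (555) but leaves 9 min idle.
The 4 min tied up in chicken katsu is better spent on loaded fries — total rises to 624 (36 min).

624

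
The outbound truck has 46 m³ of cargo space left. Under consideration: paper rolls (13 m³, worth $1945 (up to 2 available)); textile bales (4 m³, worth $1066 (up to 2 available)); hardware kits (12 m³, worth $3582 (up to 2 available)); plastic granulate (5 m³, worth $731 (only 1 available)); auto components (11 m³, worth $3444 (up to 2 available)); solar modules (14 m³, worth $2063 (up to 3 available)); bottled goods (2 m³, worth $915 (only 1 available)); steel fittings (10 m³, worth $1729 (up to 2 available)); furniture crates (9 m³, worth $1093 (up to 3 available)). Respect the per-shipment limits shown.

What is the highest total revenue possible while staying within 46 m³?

Density check — bottled goods 457.50, auto components 313.09, hardware kits 298.50 are the best per m³.
Filling by ratio: 2×textile bales + hardware kits + 2×auto components + bottled goods for 13517, with 2 m³ left unused.
Dropping 2×textile bales and bottled goods frees 10 m³; slotting in hardware kits (12 m³) lifts the total to 14052 at 46 m³.
No other feasible combination exceeds 14052.

14052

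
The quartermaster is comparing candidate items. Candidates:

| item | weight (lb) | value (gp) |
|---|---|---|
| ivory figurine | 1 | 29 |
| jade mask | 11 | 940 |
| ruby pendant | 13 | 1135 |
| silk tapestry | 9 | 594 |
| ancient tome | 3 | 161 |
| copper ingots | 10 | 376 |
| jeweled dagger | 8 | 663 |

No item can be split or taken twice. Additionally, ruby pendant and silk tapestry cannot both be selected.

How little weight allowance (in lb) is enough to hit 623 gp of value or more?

8

Look for the lowest-weight combination reaching 623.
jeweled dagger reaches 663 using 8 lb.
Any bundle with less than 8 lb falls short of 623.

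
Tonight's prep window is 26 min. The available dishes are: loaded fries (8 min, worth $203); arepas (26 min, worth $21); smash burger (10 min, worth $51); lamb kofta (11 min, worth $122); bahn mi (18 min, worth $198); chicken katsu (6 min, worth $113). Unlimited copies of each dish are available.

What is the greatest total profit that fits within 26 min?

By profit per min: loaded fries 25.38, chicken katsu 18.83, lamb kofta 11.09, bahn mi 11.00 lead.
3×loaded fries uses 24 of the 26 min and totals 609.
Nothing else within 26 min beats 609.

609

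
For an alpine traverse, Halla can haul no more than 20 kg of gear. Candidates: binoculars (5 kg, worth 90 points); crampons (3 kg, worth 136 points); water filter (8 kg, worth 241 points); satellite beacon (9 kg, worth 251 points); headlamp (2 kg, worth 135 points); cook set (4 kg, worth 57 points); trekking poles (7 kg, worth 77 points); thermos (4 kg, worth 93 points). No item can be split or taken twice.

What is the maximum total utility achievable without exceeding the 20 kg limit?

Density check — headlamp 67.50, crampons 45.33, water filter 30.12, satellite beacon 27.89 are the best per kg.
Greedy by ratio would take crampons + water filter + headlamp + thermos: 17 kg used, total 605.
Dropping headlamp and thermos frees 6 kg; slotting in satellite beacon (9 kg) lifts the total to 628 at 20 kg.
Runner-up water filter + satellite beacon + headlamp tops out at 627.

628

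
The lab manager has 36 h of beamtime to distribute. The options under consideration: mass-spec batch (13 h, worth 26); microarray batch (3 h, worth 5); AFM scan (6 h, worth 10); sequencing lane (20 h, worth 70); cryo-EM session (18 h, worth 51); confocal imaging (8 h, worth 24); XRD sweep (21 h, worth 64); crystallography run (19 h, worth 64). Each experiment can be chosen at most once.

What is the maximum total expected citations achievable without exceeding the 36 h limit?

Taking the top-ratio experiments first gives microarray batch + sequencing lane + confocal imaging for 99 (31 h).
The 3 h tied up in microarray batch is better spent on AFM scan — total rises to 104 (34 h).

104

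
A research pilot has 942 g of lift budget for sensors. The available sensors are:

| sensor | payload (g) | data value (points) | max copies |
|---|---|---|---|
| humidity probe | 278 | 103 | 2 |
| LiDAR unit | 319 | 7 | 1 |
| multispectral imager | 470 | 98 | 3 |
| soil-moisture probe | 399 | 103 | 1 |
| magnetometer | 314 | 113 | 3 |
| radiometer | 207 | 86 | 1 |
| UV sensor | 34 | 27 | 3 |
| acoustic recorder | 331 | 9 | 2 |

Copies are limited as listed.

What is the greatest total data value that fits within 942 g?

393

Filling by ratio: 2×humidity probe + radiometer + 3×UV sensor for 373, with 77 g left unused.
The 556 g tied up in 2×humidity probe is better spent on 2×magnetometer — total rises to 393 (937 g).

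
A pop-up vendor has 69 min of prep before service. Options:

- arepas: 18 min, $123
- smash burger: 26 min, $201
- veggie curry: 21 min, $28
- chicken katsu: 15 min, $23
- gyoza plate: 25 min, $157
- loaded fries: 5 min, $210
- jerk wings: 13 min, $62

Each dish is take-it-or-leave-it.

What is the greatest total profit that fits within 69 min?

630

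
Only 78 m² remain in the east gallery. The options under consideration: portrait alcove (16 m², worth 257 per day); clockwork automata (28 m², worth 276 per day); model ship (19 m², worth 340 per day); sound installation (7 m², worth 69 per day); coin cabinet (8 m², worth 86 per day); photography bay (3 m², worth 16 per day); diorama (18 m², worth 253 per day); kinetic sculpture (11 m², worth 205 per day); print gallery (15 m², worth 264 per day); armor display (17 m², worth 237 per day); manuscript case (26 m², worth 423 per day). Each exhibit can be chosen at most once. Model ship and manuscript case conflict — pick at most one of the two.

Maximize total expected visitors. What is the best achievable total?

1303

Portrait alcove + model ship + kinetic sculpture + print gallery + armor display uses 78 of the 78 m² and totals 1303.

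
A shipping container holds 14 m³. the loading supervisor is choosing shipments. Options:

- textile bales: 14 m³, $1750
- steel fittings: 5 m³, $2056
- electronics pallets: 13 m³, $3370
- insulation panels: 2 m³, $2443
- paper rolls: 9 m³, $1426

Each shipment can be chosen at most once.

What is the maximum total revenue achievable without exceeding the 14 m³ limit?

Density check — insulation panels 1221.50, steel fittings 411.20, electronics pallets 259.23 are the best per m³.
The ratio ordering already packs tightly: steel fittings + insulation panels, 7 m³, 4499.

4499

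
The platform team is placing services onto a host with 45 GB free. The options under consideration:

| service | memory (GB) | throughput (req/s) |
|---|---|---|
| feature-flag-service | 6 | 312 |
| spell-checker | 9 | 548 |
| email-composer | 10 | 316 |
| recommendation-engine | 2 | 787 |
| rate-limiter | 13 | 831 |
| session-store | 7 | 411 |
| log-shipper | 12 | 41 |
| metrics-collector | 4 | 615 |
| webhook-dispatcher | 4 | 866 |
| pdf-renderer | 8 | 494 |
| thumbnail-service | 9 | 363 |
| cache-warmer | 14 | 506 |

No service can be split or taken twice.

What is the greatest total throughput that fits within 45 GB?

4370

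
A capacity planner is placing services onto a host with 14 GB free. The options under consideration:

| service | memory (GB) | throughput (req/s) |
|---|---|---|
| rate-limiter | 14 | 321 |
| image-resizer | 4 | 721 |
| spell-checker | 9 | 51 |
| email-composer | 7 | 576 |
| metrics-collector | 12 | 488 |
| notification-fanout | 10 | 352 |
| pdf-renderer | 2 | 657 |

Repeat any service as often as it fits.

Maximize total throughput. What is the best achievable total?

4599

Best packing: 7×pdf-renderer — 14 GB, 4599 total.
No other feasible combination exceeds 4599.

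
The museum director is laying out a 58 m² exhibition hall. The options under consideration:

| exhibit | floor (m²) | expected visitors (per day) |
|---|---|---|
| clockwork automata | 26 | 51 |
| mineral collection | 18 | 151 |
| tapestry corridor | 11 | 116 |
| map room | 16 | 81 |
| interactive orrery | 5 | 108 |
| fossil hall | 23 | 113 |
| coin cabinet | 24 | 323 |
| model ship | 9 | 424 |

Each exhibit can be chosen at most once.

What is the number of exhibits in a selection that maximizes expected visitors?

4

Optimal total is 1006.
For example mineral collection + interactive orrery + coin cabinet + model ship achieves it, using 56 m².
Every optimal selection uses 4 exhibits.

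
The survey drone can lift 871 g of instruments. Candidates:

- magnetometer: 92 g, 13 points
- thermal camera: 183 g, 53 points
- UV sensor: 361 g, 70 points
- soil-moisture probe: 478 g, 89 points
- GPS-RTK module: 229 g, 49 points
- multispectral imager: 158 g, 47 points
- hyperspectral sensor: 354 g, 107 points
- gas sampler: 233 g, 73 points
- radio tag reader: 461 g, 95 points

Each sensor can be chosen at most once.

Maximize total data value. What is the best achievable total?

Greedy by ratio would take magnetometer + multispectral imager + hyperspectral sensor + gas sampler: 837 g used, total 240.
The 158 g tied up in multispectral imager is better spent on thermal camera — total rises to 246 (862 g).

246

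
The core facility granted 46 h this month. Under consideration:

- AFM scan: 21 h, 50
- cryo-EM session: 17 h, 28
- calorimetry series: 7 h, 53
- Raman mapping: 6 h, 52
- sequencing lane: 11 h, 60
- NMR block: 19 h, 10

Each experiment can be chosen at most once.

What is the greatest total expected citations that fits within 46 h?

215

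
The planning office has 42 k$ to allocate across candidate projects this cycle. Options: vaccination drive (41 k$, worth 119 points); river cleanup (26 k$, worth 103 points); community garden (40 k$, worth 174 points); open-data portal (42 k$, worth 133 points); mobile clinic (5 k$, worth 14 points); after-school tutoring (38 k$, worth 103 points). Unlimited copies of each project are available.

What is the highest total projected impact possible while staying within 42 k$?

Ranking by ratio (projected impact/k$): community garden 4.35, river cleanup 3.96, open-data portal 3.17.
Best packing: community garden — 40 k$, 174 total.
No other feasible combination exceeds 174.

174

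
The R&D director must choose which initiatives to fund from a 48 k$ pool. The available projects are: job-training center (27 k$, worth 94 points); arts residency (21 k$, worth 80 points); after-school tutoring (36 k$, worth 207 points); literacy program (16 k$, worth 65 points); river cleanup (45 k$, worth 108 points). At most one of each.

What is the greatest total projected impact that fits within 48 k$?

207

After-school tutoring uses 36 of the 48 k$ and totals 207.
That's the maximum — no swap from here does better than 207.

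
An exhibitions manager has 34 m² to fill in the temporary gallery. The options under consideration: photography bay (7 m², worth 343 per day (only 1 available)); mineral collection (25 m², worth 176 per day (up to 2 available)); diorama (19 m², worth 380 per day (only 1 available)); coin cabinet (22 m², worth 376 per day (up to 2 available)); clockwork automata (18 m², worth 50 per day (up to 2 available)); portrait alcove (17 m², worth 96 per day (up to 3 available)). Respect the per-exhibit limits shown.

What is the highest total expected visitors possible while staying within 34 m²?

Photography bay + diorama uses 26 of the 34 m² and totals 723.

723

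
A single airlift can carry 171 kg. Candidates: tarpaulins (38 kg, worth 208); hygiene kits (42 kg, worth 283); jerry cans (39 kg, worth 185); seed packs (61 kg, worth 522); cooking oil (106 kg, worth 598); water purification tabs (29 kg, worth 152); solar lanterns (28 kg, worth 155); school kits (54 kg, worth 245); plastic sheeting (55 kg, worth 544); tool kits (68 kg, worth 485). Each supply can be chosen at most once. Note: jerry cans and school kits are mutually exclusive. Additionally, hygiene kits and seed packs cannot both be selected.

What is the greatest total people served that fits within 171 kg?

1312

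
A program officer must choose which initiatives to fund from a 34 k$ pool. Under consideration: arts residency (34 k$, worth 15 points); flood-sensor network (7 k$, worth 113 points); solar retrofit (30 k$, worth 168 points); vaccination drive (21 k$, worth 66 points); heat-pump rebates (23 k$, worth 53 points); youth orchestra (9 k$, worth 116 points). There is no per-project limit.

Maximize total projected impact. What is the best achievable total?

Ranking by ratio (projected impact/k$): flood-sensor network 16.14, youth orchestra 12.89, solar retrofit 5.60.
Filling by ratio: 4×flood-sensor network for 452, with 6 k$ left unused.
Replace 3×flood-sensor network with 3×youth orchestra: the trade gains 9 net, giving 461 at 34 k$.
That's the maximum — no swap from here does better than 461.

461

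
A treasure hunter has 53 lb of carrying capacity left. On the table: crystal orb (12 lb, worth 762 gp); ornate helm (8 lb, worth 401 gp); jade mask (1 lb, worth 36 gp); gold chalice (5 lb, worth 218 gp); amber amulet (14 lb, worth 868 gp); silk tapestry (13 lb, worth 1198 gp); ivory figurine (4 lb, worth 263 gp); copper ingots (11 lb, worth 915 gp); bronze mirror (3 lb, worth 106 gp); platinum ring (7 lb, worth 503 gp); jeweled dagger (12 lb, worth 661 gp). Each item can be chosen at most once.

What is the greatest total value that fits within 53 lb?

3895

Density check — silk tapestry 92.15, copper ingots 83.18, platinum ring 71.86 are the best per lb.
The ratio ordering already packs tightly: crystal orb + jade mask + gold chalice + silk tapestry + ivory figurine + copper ingots + platinum ring, 53 lb, 3895.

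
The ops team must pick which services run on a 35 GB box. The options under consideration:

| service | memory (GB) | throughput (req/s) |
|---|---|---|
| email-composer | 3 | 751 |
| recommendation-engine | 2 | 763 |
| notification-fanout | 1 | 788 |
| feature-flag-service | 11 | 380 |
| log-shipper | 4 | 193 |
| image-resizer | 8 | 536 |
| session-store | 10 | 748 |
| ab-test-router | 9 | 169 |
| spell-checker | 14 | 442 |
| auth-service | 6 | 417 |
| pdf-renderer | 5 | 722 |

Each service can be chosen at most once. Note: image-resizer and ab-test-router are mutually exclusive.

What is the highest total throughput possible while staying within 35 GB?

Email-composer + recommendation-engine + notification-fanout + image-resizer + session-store + auth-service + pdf-renderer uses 35 of the 35 GB and totals 4725.

4725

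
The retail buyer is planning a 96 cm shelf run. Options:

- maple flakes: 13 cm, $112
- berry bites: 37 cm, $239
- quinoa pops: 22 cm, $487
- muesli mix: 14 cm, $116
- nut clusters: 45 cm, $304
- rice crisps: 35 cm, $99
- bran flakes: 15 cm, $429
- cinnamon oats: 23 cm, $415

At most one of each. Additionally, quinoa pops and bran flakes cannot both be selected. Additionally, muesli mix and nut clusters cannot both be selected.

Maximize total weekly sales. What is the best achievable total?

Taking maple flakes + nut clusters + bran flakes + cinnamon oats: 96 cm used, 1260 in weekly sales.
Next best is berry bites + quinoa pops + muesli mix + cinnamon oats at 1257 (96 cm) — short by 3.

1260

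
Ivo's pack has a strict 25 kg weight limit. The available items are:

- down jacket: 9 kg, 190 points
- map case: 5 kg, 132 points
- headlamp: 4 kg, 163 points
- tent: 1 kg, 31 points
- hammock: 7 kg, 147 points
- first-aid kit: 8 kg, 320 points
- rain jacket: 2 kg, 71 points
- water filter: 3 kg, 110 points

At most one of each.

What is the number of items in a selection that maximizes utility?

6

Best achievable utility is 842.
headlamp + tent + hammock + first-aid kit + rain jacket + water filter hits 842 at 25 kg.
Every optimal selection uses 6 items.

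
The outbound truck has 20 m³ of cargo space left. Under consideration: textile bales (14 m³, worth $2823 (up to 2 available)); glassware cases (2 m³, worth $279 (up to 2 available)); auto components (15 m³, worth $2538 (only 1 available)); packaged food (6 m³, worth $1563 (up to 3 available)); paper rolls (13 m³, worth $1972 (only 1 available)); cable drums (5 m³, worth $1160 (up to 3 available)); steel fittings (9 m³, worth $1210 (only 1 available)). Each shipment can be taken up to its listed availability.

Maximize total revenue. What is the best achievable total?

By revenue per m³: packaged food 260.50, cable drums 232.00, textile bales 201.64 lead.
Glassware cases + 3×packaged food uses 20 of the 20 m³ and totals 4968.

4968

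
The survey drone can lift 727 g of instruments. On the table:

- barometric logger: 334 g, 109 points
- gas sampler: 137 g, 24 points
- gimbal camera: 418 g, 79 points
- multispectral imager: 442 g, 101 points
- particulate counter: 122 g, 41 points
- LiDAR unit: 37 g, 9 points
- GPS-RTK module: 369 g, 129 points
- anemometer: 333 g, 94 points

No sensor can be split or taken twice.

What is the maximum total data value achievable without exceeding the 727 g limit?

238

By data value per g: GPS-RTK module 0.35, particulate counter 0.34, barometric logger 0.33 lead.
Greedy by ratio would take gas sampler + particulate counter + LiDAR unit + GPS-RTK module: 665 g used, total 203.
Replace gas sampler and particulate counter and LiDAR unit with barometric logger: the trade gains 35 net, giving 238 at 703 g.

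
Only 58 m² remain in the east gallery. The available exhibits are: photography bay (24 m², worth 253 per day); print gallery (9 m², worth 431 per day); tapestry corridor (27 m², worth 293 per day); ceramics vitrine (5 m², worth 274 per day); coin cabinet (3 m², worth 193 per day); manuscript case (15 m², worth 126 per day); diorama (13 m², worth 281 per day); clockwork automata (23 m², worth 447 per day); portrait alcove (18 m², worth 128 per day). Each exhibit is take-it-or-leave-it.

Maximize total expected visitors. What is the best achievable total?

Print gallery + ceramics vitrine + coin cabinet + diorama + clockwork automata uses 53 of the 58 m² and totals 1626.

1626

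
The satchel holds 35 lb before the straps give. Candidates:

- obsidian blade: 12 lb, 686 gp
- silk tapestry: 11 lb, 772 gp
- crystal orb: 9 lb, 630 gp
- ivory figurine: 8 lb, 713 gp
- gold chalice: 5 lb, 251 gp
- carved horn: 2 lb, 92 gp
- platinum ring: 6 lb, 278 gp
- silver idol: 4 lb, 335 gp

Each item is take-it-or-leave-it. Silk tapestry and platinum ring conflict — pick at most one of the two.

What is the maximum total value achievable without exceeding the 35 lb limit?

By value per lb: ivory figurine 89.12, silver idol 83.75, silk tapestry 70.18 lead.
Best packing: silk tapestry + crystal orb + ivory figurine + carved horn + silver idol — 34 lb, 2542 total.
That's the maximum — no feasible swap from here does better than 2542.

2542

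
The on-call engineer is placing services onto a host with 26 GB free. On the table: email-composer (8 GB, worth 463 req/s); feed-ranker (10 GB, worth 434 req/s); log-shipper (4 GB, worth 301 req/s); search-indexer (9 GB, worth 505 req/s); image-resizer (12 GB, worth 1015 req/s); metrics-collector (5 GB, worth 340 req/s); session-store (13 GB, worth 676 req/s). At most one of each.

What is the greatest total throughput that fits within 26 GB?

1860

Ranking by ratio (throughput/GB): image-resizer 84.58, log-shipper 75.25, metrics-collector 68.00, email-composer 57.88.
A density-first pass picks log-shipper + image-resizer + metrics-collector — 1656 at 21 GB.
Replace log-shipper with search-indexer: the trade gains 204 net, giving 1860 at 26 GB.
Runner-up log-shipper + search-indexer + image-resizer tops out at 1821.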